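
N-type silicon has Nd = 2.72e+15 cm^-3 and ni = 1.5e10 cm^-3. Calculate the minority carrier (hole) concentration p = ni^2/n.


Step 1: Since Nd >> ni, n ≈ Nd = 2.72e+15 cm^-3
Step 2: p = ni^2 / n = (1.5e10)^2 / 2.72e+15
Step 3: p = 2.25e20 / 2.72e+15 = 8.27e+04 cm^-3

8.27e+04


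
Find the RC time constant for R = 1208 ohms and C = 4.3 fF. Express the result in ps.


Step 1: tau = R * C
Step 2: tau = 1208 * 4.3 fF = 1208 * 4.3e-15 F
Step 3: tau = 5.1944e-12 s = 5.1944 ps

5.1944


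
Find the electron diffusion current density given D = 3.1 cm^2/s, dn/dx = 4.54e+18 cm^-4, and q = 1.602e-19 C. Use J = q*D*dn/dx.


Step 1: J = q * D * (dn/dx)
Step 2: J = 1.602e-19 * 3.1 * 4.54e+18
Step 3: J = 2.25e+00 A/cm^2

2.25e+00


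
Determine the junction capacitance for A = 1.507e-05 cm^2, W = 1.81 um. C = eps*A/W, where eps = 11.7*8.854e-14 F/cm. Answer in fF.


Step 1: eps_Si = 11.7 * 8.854e-14 = 1.035918e-12 F/cm
Step 2: W in cm = 1.81 * 1e-4 = 1.81e-04 cm
Step 3: C = 1.035918e-12 * 1.507e-05 / 1.81e-04 = 8.625019e-14 F
Step 4: C = 86.25 fF

86.25


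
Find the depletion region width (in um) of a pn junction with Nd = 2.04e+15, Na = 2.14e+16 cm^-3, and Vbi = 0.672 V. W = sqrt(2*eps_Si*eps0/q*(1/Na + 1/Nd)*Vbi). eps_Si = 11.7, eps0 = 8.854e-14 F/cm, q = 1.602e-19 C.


Step 1: 1/Na + 1/Nd = 1/2.14e+16 + 1/2.04e+15 = 5.36925e-16
Step 2: 2*eps*eps0/q = 2*11.7*8.854e-14/1.602e-19 = 1.293281e+07
Step 3: W^2 = 1.293281e+07 * 5.36925e-16 * 0.672 = 4.66633e-09
Step 4: W = sqrt(4.66633e-09) = 6.831e-05 cm = 0.6831 um

0.6831


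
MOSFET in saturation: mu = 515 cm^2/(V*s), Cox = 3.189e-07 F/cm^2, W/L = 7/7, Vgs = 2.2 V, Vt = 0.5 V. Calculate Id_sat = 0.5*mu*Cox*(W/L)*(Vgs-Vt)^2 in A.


Step 1: Overdrive voltage Vov = Vgs - Vt = 2.2 - 0.5 = 1.7 V
Step 2: W/L = 7/7 = 1
Step 3: Id = 0.5 * 515 * 3.189e-07 * 1 * 1.7^2
Step 4: Id = 2.37e-04 A

2.37e-04


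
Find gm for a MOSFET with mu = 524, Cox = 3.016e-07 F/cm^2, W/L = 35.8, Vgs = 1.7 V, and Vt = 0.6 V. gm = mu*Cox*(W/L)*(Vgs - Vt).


Step 1: Vov = Vgs - Vt = 1.7 - 0.6 = 1.1 V
Step 2: gm = mu * Cox * (W/L) * Vov
Step 3: gm = 524 * 3.016e-07 * 35.8 * 1.1 = 6.22e-03 S

6.22e-03


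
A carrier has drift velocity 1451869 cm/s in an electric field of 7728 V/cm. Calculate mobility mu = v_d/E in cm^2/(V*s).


Step 1: mu = v_d / E
Step 2: mu = 1451869 / 7728
Step 3: mu = 187.87 cm^2/(V*s)

187.87


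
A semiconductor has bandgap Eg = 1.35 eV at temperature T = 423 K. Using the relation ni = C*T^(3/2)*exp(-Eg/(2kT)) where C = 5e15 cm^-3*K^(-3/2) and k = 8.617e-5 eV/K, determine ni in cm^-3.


Step 1: Compute kT = 8.617e-5 * 423 = 0.03644991 eV
Step 2: Exponent = -Eg/(2kT) = -1.35/(2*0.03644991) = -18.51856
Step 3: T^(3/2) = 423^1.5 = 8699.83
Step 4: ni = 5e15 * 8699.83 * exp(-18.51856) = 3.94e+11 cm^-3

3.94e+11


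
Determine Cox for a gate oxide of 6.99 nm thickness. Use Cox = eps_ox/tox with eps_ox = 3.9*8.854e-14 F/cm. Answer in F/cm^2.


Step 1: eps_ox = 3.9 * 8.854e-14 = 3.45306e-13 F/cm
Step 2: tox in cm = 6.99 nm * 1e-7 = 6.9900e-07 cm
Step 3: Cox = 3.45306e-13 / 6.9900e-07 = 4.94e-07 F/cm^2

4.94e-07


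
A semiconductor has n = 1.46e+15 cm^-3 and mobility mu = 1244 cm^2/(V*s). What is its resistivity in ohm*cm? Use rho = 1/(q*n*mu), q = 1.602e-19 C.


Step 1: sigma = q * n * mu = 1.602e-19 * 1.46e+15 * 1244 = 2.90962e-01 S/cm
Step 2: rho = 1 / sigma = 1 / 2.90962e-01 = 3.437 ohm*cm

3.437


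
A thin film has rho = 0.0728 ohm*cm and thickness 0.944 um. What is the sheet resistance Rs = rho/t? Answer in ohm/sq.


Step 1: Convert thickness to cm: t = 0.944 um = 9.4400e-05 cm
Step 2: Rs = rho / t = 0.0728 / 9.4400e-05
Step 3: Rs = 771.2 ohm/sq

771.2


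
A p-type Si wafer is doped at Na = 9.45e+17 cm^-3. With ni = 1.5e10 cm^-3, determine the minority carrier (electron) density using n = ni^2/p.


Step 1: Majority hole concentration p ≈ Na = 9.45e+17 cm^-3
Step 2: n = ni^2 / Na = (1.5e10)^2 / 9.45e+17
Step 3: n = 2.38e+02 cm^-3

2.38e+02


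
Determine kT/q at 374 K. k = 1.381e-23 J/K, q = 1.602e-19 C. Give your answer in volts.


Step 1: kT = 1.381e-23 * 374 = 5.16494e-21 J
Step 2: Vt = kT/q = 5.16494e-21 / 1.602e-19
Step 3: Vt = 0.03224 V

0.03224


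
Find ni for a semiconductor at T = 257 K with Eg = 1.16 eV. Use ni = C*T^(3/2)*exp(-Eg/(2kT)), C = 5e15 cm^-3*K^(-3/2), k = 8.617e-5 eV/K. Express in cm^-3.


Step 1: Compute kT = 8.617e-5 * 257 = 0.02214569 eV
Step 2: Exponent = -Eg/(2kT) = -1.16/(2*0.02214569) = -26.19020
Step 3: T^(3/2) = 257^1.5 = 4120.02
Step 4: ni = 5e15 * 4120.02 * exp(-26.19020) = 8.70e+07 cm^-3

8.70e+07


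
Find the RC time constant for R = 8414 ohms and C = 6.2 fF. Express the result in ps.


Step 1: tau = R * C
Step 2: tau = 8414 * 6.2 fF = 8414 * 6.2e-15 F
Step 3: tau = 5.21668e-11 s = 52.1668 ps

52.1668


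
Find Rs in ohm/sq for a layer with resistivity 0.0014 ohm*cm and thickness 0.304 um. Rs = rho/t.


Step 1: Convert thickness to cm: t = 0.304 um = 3.0400e-05 cm
Step 2: Rs = rho / t = 0.0014 / 3.0400e-05
Step 3: Rs = 46.1 ohm/sq

46.1


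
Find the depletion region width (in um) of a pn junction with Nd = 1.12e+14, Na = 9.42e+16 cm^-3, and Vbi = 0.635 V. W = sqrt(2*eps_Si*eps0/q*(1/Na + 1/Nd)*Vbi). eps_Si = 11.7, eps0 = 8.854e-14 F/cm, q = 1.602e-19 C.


Step 1: 1/Na + 1/Nd = 1/9.42e+16 + 1/1.12e+14 = 8.93919e-15
Step 2: 2*eps*eps0/q = 2*11.7*8.854e-14/1.602e-19 = 1.293281e+07
Step 3: W^2 = 1.293281e+07 * 8.93919e-15 * 0.635 = 7.34116e-08
Step 4: W = sqrt(7.34116e-08) = 2.709e-04 cm = 2.709 um

2.709


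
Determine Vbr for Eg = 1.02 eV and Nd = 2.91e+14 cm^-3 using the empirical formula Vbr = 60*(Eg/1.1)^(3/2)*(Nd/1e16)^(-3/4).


Step 1: Eg/1.1 = 1.02/1.1 = 0.927273
Step 2: (Eg/1.1)^1.5 = 0.927273^1.5 = 0.892918
Step 3: (Nd/1e16)^(-0.75) = (0.0291)^(-0.75) = 14.193198
Step 4: Vbr = 60 * 0.892918 * 14.193198 = 760.4 V

760.4


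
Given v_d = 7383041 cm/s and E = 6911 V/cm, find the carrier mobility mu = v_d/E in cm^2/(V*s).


Step 1: mu = v_d / E
Step 2: mu = 7383041 / 6911
Step 3: mu = 1068.3 cm^2/(V*s)

1068.3


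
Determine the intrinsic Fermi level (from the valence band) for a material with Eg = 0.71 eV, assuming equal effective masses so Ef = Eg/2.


Step 1: For an intrinsic semiconductor, the Fermi level sits at midgap.
Step 2: Ef = Eg / 2 = 0.71 / 2 = 0.355 eV

0.355


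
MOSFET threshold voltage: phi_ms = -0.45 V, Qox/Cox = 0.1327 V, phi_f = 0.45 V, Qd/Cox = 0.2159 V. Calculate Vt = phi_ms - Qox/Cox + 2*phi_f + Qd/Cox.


Step 1: Vt = phi_ms - Qox/Cox + 2*phi_f + Qd/Cox
Step 2: Vt = -0.45 - 0.1327 + 2*0.45 + 0.2159
Step 3: Vt = -0.45 - 0.1327 + 0.9 + 0.2159
Step 4: Vt = 0.5332 V

0.5332


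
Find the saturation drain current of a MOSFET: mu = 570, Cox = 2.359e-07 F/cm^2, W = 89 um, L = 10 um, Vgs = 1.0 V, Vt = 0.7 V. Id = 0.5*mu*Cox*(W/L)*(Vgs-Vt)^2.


Step 1: Overdrive voltage Vov = Vgs - Vt = 1.0 - 0.7 = 0.3 V
Step 2: W/L = 89/10 = 8.9
Step 3: Id = 0.5 * 570 * 2.359e-07 * 8.9 * 0.3^2
Step 4: Id = 5.39e-05 A

5.39e-05


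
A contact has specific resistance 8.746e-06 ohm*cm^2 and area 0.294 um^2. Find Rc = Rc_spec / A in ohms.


Step 1: Convert area to cm^2: 0.294 um^2 = 2.9400e-09 cm^2
Step 2: Rc = Rc_spec / A = 8.746e-06 / 2.9400e-09
Step 3: Rc = 2.97e+03 ohms

2.97e+03


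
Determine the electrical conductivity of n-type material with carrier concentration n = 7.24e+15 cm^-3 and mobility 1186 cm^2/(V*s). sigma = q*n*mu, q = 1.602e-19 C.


Step 1: sigma = q * n * mu
Step 2: sigma = 1.602e-19 * 7.24e+15 * 1186
Step 3: sigma = 1.376e+00 S/cm

1.376e+00


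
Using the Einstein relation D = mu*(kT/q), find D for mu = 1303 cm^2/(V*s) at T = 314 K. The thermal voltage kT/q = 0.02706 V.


Step 1: D = mu * (kT/q)
Step 2: D = 1303 * 0.02706
Step 3: D = 35.26 cm^2/s

35.26


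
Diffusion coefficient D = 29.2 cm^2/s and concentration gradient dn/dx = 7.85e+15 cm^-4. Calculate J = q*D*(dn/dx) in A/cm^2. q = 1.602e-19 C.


Step 1: J = q * D * (dn/dx)
Step 2: J = 1.602e-19 * 29.2 * 7.85e+15
Step 3: J = 3.67e-02 A/cm^2

3.67e-02


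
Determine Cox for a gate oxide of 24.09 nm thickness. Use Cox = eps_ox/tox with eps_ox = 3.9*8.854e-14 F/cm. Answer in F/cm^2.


Step 1: eps_ox = 3.9 * 8.854e-14 = 3.45306e-13 F/cm
Step 2: tox in cm = 24.09 nm * 1e-7 = 2.4090e-06 cm
Step 3: Cox = 3.45306e-13 / 2.4090e-06 = 1.43e-07 F/cm^2

1.43e-07


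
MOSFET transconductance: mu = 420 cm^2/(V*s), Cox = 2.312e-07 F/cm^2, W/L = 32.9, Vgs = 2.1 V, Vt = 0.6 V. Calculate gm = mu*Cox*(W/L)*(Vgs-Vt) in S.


Step 1: Vov = Vgs - Vt = 2.1 - 0.6 = 1.5 V
Step 2: gm = mu * Cox * (W/L) * Vov
Step 3: gm = 420 * 2.312e-07 * 32.9 * 1.5 = 4.79e-03 S

4.79e-03


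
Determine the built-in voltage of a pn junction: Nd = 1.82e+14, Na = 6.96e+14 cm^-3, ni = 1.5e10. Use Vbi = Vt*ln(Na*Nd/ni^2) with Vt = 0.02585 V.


Step 1: Compute Na*Nd/ni^2 = 6.96e+14 * 1.82e+14 / (1.5e10)^2 = 5.6299e+08
Step 2: ln(5.6299e+08) = 20.1488
Step 3: Vbi = 0.02585 * 20.1488 = 0.521 V

0.521


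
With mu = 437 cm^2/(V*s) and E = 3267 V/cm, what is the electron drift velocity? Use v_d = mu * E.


Step 1: v_d = mu * E
Step 2: v_d = 437 * 3267 = 1427679
Step 3: v_d = 1.43e+06 cm/s

1.43e+06


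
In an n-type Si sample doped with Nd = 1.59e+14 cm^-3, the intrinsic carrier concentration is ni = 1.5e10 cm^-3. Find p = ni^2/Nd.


Step 1: Since Nd >> ni, n ≈ Nd = 1.59e+14 cm^-3
Step 2: p = ni^2 / n = (1.5e10)^2 / 1.59e+14
Step 3: p = 2.25e20 / 1.59e+14 = 1.42e+06 cm^-3

1.42e+06


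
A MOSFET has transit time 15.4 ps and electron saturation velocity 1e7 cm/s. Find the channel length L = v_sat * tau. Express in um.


Step 1: tau in seconds = 15.4 ps * 1e-12 = 1.5400e-11 s
Step 2: L = v_sat * tau = 1e7 * 1.5400e-11 = 1.5400e-04 cm
Step 3: L in um = 1.5400e-04 * 1e4 = 1.54 um

1.54


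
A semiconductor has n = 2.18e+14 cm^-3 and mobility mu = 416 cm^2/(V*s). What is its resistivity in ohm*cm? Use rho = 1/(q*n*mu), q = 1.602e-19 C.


Step 1: sigma = q * n * mu = 1.602e-19 * 2.18e+14 * 416 = 1.45282e-02 S/cm
Step 2: rho = 1 / sigma = 1 / 1.45282e-02 = 68.83 ohm*cm

68.83


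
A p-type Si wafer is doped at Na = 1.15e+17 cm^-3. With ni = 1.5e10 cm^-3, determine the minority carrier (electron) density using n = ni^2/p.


Step 1: Majority hole concentration p ≈ Na = 1.15e+17 cm^-3
Step 2: n = ni^2 / Na = (1.5e10)^2 / 1.15e+17
Step 3: n = 1.96e+03 cm^-3

1.96e+03


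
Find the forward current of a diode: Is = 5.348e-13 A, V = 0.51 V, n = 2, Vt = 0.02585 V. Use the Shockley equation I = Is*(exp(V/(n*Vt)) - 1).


Step 1: V/(n*Vt) = 0.51/(2*0.02585) = 9.8646
Step 2: exp(9.8646) = 1.9237e+04
Step 3: I = 5.348e-13 * (1.9237e+04 - 1) = 1.03e-08 A

1.03e-08


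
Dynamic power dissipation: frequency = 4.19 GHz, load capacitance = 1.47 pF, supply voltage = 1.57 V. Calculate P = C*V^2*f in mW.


Step 1: V^2 = 1.57^2 = 2.4649 V^2
Step 2: P = C*V^2*f = 1.47e-12 F * 2.4649 * 4.19e9 Hz
Step 3: P = 1.518205857e-02 W
Step 4: P = 15.182 mW

15.182


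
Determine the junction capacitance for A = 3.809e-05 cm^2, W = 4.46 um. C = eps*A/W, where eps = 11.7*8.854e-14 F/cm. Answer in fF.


Step 1: eps_Si = 11.7 * 8.854e-14 = 1.035918e-12 F/cm
Step 2: W in cm = 4.46 * 1e-4 = 4.46e-04 cm
Step 3: C = 1.035918e-12 * 3.809e-05 / 4.46e-04 = 8.847111e-14 F
Step 4: C = 88.47 fF

88.47


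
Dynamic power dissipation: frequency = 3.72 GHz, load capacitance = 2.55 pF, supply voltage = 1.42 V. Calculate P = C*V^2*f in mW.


Step 1: V^2 = 1.42^2 = 2.0164 V^2
Step 2: P = C*V^2*f = 2.55e-12 F * 2.0164 * 3.72e9 Hz
Step 3: P = 1.91275704e-02 W
Step 4: P = 19.128 mW

19.128


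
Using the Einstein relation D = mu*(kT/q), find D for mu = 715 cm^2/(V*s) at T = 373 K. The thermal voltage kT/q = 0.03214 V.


Step 1: D = mu * (kT/q)
Step 2: D = 715 * 0.03214
Step 3: D = 22.98 cm^2/s

22.98


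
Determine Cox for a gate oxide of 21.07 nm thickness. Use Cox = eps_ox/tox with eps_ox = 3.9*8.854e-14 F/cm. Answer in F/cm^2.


Step 1: eps_ox = 3.9 * 8.854e-14 = 3.45306e-13 F/cm
Step 2: tox in cm = 21.07 nm * 1e-7 = 2.1070e-06 cm
Step 3: Cox = 3.45306e-13 / 2.1070e-06 = 1.64e-07 F/cm^2

1.64e-07


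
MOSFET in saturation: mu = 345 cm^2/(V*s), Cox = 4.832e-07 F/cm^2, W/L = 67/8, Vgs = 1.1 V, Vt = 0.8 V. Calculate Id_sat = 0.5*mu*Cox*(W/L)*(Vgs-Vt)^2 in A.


Step 1: Overdrive voltage Vov = Vgs - Vt = 1.1 - 0.8 = 0.3 V
Step 2: W/L = 67/8 = 8.375
Step 3: Id = 0.5 * 345 * 4.832e-07 * 8.375 * 0.3^2
Step 4: Id = 6.28e-05 A

6.28e-05


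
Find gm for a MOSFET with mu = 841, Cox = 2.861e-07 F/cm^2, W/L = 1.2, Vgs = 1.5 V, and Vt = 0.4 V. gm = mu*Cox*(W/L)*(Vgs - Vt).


Step 1: Vov = Vgs - Vt = 1.5 - 0.4 = 1.1 V
Step 2: gm = mu * Cox * (W/L) * Vov
Step 3: gm = 841 * 2.861e-07 * 1.2 * 1.1 = 3.18e-04 S

3.18e-04


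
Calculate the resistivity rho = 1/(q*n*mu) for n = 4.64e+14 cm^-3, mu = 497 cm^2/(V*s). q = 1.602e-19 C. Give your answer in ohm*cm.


Step 1: sigma = q * n * mu = 1.602e-19 * 4.64e+14 * 497 = 3.69434e-02 S/cm
Step 2: rho = 1 / sigma = 1 / 3.69434e-02 = 27.07 ohm*cm

27.07


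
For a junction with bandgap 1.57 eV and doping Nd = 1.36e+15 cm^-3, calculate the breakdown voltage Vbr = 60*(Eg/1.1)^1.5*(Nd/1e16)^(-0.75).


Step 1: Eg/1.1 = 1.57/1.1 = 1.427273
Step 2: (Eg/1.1)^1.5 = 1.427273^1.5 = 1.705142
Step 3: (Nd/1e16)^(-0.75) = (0.136)^(-0.75) = 4.465250
Step 4: Vbr = 60 * 1.705142 * 4.465250 = 456.8 V

456.8


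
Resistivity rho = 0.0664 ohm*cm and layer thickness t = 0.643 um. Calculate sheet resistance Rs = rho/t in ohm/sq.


Step 1: Convert thickness to cm: t = 0.643 um = 6.4300e-05 cm
Step 2: Rs = rho / t = 0.0664 / 6.4300e-05
Step 3: Rs = 1032.7 ohm/sq

1032.7


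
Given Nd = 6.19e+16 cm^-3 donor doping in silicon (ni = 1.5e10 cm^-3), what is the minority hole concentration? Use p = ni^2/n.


Step 1: Since Nd >> ni, n ≈ Nd = 6.19e+16 cm^-3
Step 2: p = ni^2 / n = (1.5e10)^2 / 6.19e+16
Step 3: p = 2.25e20 / 6.19e+16 = 3.63e+03 cm^-3

3.63e+03


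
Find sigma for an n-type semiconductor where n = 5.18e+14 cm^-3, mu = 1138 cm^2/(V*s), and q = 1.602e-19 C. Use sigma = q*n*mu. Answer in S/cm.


Step 1: sigma = q * n * mu
Step 2: sigma = 1.602e-19 * 5.18e+14 * 1138
Step 3: sigma = 9.444e-02 S/cm

9.444e-02


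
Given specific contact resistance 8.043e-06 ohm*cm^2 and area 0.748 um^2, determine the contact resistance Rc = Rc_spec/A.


Step 1: Convert area to cm^2: 0.748 um^2 = 7.4800e-09 cm^2
Step 2: Rc = Rc_spec / A = 8.043e-06 / 7.4800e-09
Step 3: Rc = 1.08e+03 ohms

1.08e+03


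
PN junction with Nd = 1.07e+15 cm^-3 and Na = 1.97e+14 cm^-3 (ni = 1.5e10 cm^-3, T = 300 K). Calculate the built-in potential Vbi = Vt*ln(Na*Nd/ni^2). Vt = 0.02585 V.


Step 1: Compute Na*Nd/ni^2 = 1.97e+14 * 1.07e+15 / (1.5e10)^2 = 9.3684e+08
Step 2: ln(9.3684e+08) = 20.6580
Step 3: Vbi = 0.02585 * 20.6580 = 0.534 V

0.534


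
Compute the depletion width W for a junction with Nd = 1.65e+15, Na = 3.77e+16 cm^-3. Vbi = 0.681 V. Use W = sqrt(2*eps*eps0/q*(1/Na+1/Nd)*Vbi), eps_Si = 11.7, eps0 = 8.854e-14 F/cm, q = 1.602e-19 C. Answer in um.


Step 1: 1/Na + 1/Nd = 1/3.77e+16 + 1/1.65e+15 = 6.32586e-16
Step 2: 2*eps*eps0/q = 2*11.7*8.854e-14/1.602e-19 = 1.293281e+07
Step 3: W^2 = 1.293281e+07 * 6.32586e-16 * 0.681 = 5.57134e-09
Step 4: W = sqrt(5.57134e-09) = 7.464e-05 cm = 0.7464 um

0.7464


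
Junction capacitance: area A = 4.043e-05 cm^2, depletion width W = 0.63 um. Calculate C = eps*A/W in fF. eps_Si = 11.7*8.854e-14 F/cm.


Step 1: eps_Si = 11.7 * 8.854e-14 = 1.035918e-12 F/cm
Step 2: W in cm = 0.63 * 1e-4 = 6.30e-05 cm
Step 3: C = 1.035918e-12 * 4.043e-05 / 6.30e-05 = 6.647963e-13 F
Step 4: C = 664.8 fF

664.8


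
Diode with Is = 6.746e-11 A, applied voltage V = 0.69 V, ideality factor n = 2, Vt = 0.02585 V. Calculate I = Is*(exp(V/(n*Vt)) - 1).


Step 1: V/(n*Vt) = 0.69/(2*0.02585) = 13.3462
Step 2: exp(13.3462) = 6.2543e+05
Step 3: I = 6.746e-11 * (6.2543e+05 - 1) = 4.22e-05 A

4.22e-05


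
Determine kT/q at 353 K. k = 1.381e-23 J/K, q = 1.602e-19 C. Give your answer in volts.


Step 1: kT = 1.381e-23 * 353 = 4.87493e-21 J
Step 2: Vt = kT/q = 4.87493e-21 / 1.602e-19
Step 3: Vt = 0.03043 V

0.03043


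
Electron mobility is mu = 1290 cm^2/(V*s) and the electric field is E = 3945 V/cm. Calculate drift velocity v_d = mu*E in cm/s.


Step 1: v_d = mu * E
Step 2: v_d = 1290 * 3945 = 5089050
Step 3: v_d = 5.09e+06 cm/s

5.09e+06


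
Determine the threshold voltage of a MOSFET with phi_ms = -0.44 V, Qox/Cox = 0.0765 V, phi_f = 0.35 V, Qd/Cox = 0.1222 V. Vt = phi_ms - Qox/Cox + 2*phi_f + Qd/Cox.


Step 1: Vt = phi_ms - Qox/Cox + 2*phi_f + Qd/Cox
Step 2: Vt = -0.44 - 0.0765 + 2*0.35 + 0.1222
Step 3: Vt = -0.44 - 0.0765 + 0.7 + 0.1222
Step 4: Vt = 0.3057 V

0.3057


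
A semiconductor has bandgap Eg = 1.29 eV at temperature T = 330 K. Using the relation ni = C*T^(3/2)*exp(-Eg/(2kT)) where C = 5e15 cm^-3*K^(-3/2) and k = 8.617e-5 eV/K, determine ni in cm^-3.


Step 1: Compute kT = 8.617e-5 * 330 = 0.0284361 eV
Step 2: Exponent = -Eg/(2kT) = -1.29/(2*0.0284361) = -22.68244
Step 3: T^(3/2) = 330^1.5 = 5994.75
Step 4: ni = 5e15 * 5994.75 * exp(-22.68244) = 4.23e+09 cm^-3

4.23e+09


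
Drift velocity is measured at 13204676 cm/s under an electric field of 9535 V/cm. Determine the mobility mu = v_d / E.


Step 1: mu = v_d / E
Step 2: mu = 13204676 / 9535
Step 3: mu = 1384.86 cm^2/(V*s)

1384.86


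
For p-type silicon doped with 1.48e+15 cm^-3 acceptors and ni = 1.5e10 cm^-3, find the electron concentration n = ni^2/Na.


Step 1: Majority hole concentration p ≈ Na = 1.48e+15 cm^-3
Step 2: n = ni^2 / Na = (1.5e10)^2 / 1.48e+15
Step 3: n = 1.52e+05 cm^-3

1.52e+05


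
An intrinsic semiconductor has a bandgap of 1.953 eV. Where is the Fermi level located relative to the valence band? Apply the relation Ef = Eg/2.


Step 1: For an intrinsic semiconductor, the Fermi level sits at midgap.
Step 2: Ef = Eg / 2 = 1.953 / 2 = 0.9765 eV

0.9765


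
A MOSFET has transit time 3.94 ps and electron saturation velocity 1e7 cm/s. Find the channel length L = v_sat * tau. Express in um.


Step 1: tau in seconds = 3.94 ps * 1e-12 = 3.9400e-12 s
Step 2: L = v_sat * tau = 1e7 * 3.9400e-12 = 3.9400e-05 cm
Step 3: L in um = 3.9400e-05 * 1e4 = 0.394 um

0.394


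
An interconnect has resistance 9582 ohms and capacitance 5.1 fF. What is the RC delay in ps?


Step 1: tau = R * C
Step 2: tau = 9582 * 5.1 fF = 9582 * 5.1e-15 F
Step 3: tau = 4.88682e-11 s = 48.8682 ps

48.8682


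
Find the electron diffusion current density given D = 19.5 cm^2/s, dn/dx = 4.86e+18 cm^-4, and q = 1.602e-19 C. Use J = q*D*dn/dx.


Step 1: J = q * D * (dn/dx)
Step 2: J = 1.602e-19 * 19.5 * 4.86e+18
Step 3: J = 1.52e+01 A/cm^2

1.52e+01


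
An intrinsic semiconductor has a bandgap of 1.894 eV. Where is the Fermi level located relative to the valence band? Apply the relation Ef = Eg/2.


Step 1: For an intrinsic semiconductor, the Fermi level sits at midgap.
Step 2: Ef = Eg / 2 = 1.894 / 2 = 0.947 eV

0.947


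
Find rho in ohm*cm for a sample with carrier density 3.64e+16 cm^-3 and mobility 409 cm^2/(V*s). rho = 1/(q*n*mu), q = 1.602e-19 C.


Step 1: sigma = q * n * mu = 1.602e-19 * 3.64e+16 * 409 = 2.38499e+00 S/cm
Step 2: rho = 1 / sigma = 1 / 2.38499e+00 = 0.4193 ohm*cm

0.4193


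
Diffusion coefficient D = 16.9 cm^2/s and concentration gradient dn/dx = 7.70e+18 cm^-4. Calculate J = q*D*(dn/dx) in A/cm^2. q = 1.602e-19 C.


Step 1: J = q * D * (dn/dx)
Step 2: J = 1.602e-19 * 16.9 * 7.70e+18
Step 3: J = 2.08e+01 A/cm^2

2.08e+01


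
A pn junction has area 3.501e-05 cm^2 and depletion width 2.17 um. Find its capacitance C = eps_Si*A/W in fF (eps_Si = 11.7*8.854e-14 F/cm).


Step 1: eps_Si = 11.7 * 8.854e-14 = 1.035918e-12 F/cm
Step 2: W in cm = 2.17 * 1e-4 = 2.17e-04 cm
Step 3: C = 1.035918e-12 * 3.501e-05 / 2.17e-04 = 1.671313e-13 F
Step 4: C = 167.13 fF

167.13


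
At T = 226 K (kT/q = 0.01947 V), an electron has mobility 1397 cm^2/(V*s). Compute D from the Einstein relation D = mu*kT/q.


Step 1: D = mu * (kT/q)
Step 2: D = 1397 * 0.01947
Step 3: D = 27.2 cm^2/s

27.2


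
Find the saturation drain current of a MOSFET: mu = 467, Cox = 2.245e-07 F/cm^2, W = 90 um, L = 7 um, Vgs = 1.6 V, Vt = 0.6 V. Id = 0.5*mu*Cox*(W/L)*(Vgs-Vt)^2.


Step 1: Overdrive voltage Vov = Vgs - Vt = 1.6 - 0.6 = 1.0 V
Step 2: W/L = 90/7 = 12.8571
Step 3: Id = 0.5 * 467 * 2.245e-07 * 12.8571 * 1.0^2
Step 4: Id = 6.74e-04 A

6.74e-04


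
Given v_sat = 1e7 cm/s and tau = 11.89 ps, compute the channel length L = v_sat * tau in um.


Step 1: tau in seconds = 11.89 ps * 1e-12 = 1.1890e-11 s
Step 2: L = v_sat * tau = 1e7 * 1.1890e-11 = 1.1890e-04 cm
Step 3: L in um = 1.1890e-04 * 1e4 = 1.189 um

1.189


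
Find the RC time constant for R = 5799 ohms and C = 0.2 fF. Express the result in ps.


Step 1: tau = R * C
Step 2: tau = 5799 * 0.2 fF = 5799 * 2.0e-16 F
Step 3: tau = 1.1598e-12 s = 1.1598 ps

1.1598


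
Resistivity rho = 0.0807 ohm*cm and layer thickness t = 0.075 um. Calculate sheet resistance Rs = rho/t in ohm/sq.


Step 1: Convert thickness to cm: t = 0.075 um = 7.5000e-06 cm
Step 2: Rs = rho / t = 0.0807 / 7.5000e-06
Step 3: Rs = 10760.0 ohm/sq

10760.0


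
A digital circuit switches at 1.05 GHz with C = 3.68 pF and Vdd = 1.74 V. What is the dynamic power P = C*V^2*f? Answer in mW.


Step 1: V^2 = 1.74^2 = 3.0276 V^2
Step 2: P = C*V^2*f = 3.68e-12 F * 3.0276 * 1.05e9 Hz
Step 3: P = 1.16986464e-02 W
Step 4: P = 11.699 mW

11.699


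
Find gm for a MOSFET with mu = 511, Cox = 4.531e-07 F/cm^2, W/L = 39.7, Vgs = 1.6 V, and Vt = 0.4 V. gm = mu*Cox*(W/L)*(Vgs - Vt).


Step 1: Vov = Vgs - Vt = 1.6 - 0.4 = 1.2 V
Step 2: gm = mu * Cox * (W/L) * Vov
Step 3: gm = 511 * 4.531e-07 * 39.7 * 1.2 = 1.10e-02 S

1.10e-02


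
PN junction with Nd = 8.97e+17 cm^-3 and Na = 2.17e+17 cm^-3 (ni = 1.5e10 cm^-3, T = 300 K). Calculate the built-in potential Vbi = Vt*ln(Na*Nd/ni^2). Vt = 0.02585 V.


Step 1: Compute Na*Nd/ni^2 = 2.17e+17 * 8.97e+17 / (1.5e10)^2 = 8.6511e+14
Step 2: ln(8.6511e+14) = 34.3939
Step 3: Vbi = 0.02585 * 34.3939 = 0.889 V

0.889


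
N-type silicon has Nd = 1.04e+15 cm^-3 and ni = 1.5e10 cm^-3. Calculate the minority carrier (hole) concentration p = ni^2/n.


Step 1: Since Nd >> ni, n ≈ Nd = 1.04e+15 cm^-3
Step 2: p = ni^2 / n = (1.5e10)^2 / 1.04e+15
Step 3: p = 2.25e20 / 1.04e+15 = 2.16e+05 cm^-3

2.16e+05


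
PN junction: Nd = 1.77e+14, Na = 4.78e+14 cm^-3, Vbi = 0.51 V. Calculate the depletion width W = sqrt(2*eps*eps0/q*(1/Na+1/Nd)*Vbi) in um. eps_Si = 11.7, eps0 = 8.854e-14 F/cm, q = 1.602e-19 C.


Step 1: 1/Na + 1/Nd = 1/4.78e+14 + 1/1.77e+14 = 7.74177e-15
Step 2: 2*eps*eps0/q = 2*11.7*8.854e-14/1.602e-19 = 1.293281e+07
Step 3: W^2 = 1.293281e+07 * 7.74177e-15 * 0.51 = 5.10626e-08
Step 4: W = sqrt(5.10626e-08) = 2.260e-04 cm = 2.26 um

2.26


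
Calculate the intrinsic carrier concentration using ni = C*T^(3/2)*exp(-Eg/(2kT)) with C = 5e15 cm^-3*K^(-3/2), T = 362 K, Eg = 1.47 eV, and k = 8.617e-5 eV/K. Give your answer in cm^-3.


Step 1: Compute kT = 8.617e-5 * 362 = 0.03119354 eV
Step 2: Exponent = -Eg/(2kT) = -1.47/(2*0.03119354) = -23.56257
Step 3: T^(3/2) = 362^1.5 = 6887.52
Step 4: ni = 5e15 * 6887.52 * exp(-23.56257) = 2.01e+09 cm^-3

2.01e+09


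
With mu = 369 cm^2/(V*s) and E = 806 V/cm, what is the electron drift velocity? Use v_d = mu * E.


Step 1: v_d = mu * E
Step 2: v_d = 369 * 806 = 297414
Step 3: v_d = 2.97e+05 cm/s

2.97e+05


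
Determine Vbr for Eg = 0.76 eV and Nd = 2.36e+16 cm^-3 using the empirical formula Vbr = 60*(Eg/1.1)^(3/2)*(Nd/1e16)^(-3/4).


Step 1: Eg/1.1 = 0.76/1.1 = 0.690909
Step 2: (Eg/1.1)^1.5 = 0.690909^1.5 = 0.574290
Step 3: (Nd/1e16)^(-0.75) = (2.36)^(-0.75) = 0.525189
Step 4: Vbr = 60 * 0.574290 * 0.525189 = 18.1 V

18.1


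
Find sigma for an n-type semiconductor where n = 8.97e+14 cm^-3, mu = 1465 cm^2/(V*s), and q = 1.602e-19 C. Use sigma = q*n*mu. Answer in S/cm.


Step 1: sigma = q * n * mu
Step 2: sigma = 1.602e-19 * 8.97e+14 * 1465
Step 3: sigma = 2.105e-01 S/cm

2.105e-01


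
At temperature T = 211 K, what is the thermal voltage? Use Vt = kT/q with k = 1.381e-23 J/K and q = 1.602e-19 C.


Step 1: kT = 1.381e-23 * 211 = 2.91391e-21 J
Step 2: Vt = kT/q = 2.91391e-21 / 1.602e-19
Step 3: Vt = 0.01819 V

0.01819


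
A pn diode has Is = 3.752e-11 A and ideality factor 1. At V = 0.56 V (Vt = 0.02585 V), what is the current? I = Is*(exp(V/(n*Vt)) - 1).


Step 1: V/(n*Vt) = 0.56/(1*0.02585) = 21.6634
Step 2: exp(21.6634) = 2.5603e+09
Step 3: I = 3.752e-11 * (2.5603e+09 - 1) = 9.61e-02 A

9.61e-02


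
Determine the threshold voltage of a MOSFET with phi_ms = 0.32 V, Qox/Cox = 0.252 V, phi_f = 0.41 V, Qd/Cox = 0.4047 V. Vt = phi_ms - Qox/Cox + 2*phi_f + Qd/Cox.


Step 1: Vt = phi_ms - Qox/Cox + 2*phi_f + Qd/Cox
Step 2: Vt = 0.32 - 0.252 + 2*0.41 + 0.4047
Step 3: Vt = 0.32 - 0.252 + 0.82 + 0.4047
Step 4: Vt = 1.2927 V

1.2927


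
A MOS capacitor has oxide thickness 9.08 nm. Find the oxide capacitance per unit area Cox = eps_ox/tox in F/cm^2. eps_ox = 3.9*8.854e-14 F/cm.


Step 1: eps_ox = 3.9 * 8.854e-14 = 3.45306e-13 F/cm
Step 2: tox in cm = 9.08 nm * 1e-7 = 9.0800e-07 cm
Step 3: Cox = 3.45306e-13 / 9.0800e-07 = 3.80e-07 F/cm^2

3.80e-07


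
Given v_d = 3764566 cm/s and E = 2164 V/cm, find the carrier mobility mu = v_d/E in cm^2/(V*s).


Step 1: mu = v_d / E
Step 2: mu = 3764566 / 2164
Step 3: mu = 1739.63 cm^2/(V*s)

1739.63


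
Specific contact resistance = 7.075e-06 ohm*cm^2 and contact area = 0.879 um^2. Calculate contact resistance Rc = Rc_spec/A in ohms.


Step 1: Convert area to cm^2: 0.879 um^2 = 8.7900e-09 cm^2
Step 2: Rc = Rc_spec / A = 7.075e-06 / 8.7900e-09
Step 3: Rc = 8.05e+02 ohms

8.05e+02


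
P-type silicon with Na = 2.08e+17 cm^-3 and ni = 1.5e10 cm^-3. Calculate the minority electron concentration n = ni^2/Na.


Step 1: Majority hole concentration p ≈ Na = 2.08e+17 cm^-3
Step 2: n = ni^2 / Na = (1.5e10)^2 / 2.08e+17
Step 3: n = 1.08e+03 cm^-3

1.08e+03


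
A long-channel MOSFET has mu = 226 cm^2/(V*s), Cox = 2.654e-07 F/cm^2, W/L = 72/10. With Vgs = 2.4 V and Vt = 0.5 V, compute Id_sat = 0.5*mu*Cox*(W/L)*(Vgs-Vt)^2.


Step 1: Overdrive voltage Vov = Vgs - Vt = 2.4 - 0.5 = 1.9 V
Step 2: W/L = 72/10 = 7.2
Step 3: Id = 0.5 * 226 * 2.654e-07 * 7.2 * 1.9^2
Step 4: Id = 7.80e-04 A

7.80e-04


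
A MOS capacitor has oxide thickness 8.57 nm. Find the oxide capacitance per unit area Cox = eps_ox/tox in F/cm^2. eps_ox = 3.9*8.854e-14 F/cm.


Step 1: eps_ox = 3.9 * 8.854e-14 = 3.45306e-13 F/cm
Step 2: tox in cm = 8.57 nm * 1e-7 = 8.5700e-07 cm
Step 3: Cox = 3.45306e-13 / 8.5700e-07 = 4.03e-07 F/cm^2

4.03e-07


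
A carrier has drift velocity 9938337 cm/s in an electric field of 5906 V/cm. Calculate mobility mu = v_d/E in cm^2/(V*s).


Step 1: mu = v_d / E
Step 2: mu = 9938337 / 5906
Step 3: mu = 1682.75 cm^2/(V*s)

1682.75


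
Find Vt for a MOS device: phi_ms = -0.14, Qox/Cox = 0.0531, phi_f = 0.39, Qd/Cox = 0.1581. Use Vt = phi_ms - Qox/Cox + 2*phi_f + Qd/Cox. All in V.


Step 1: Vt = phi_ms - Qox/Cox + 2*phi_f + Qd/Cox
Step 2: Vt = -0.14 - 0.0531 + 2*0.39 + 0.1581
Step 3: Vt = -0.14 - 0.0531 + 0.78 + 0.1581
Step 4: Vt = 0.745 V

0.745


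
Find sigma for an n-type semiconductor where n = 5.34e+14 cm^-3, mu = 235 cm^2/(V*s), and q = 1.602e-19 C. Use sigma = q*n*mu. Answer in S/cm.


Step 1: sigma = q * n * mu
Step 2: sigma = 1.602e-19 * 5.34e+14 * 235
Step 3: sigma = 2.010e-02 S/cm

2.010e-02


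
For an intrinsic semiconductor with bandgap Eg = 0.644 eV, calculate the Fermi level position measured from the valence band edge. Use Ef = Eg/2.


Step 1: For an intrinsic semiconductor, the Fermi level sits at midgap.
Step 2: Ef = Eg / 2 = 0.644 / 2 = 0.322 eV

0.322


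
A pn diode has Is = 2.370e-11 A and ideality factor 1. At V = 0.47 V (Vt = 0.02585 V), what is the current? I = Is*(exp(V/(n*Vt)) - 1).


Step 1: V/(n*Vt) = 0.47/(1*0.02585) = 18.1818
Step 2: exp(18.1818) = 7.8751e+07
Step 3: I = 2.370e-11 * (7.8751e+07 - 1) = 1.87e-03 A

1.87e-03


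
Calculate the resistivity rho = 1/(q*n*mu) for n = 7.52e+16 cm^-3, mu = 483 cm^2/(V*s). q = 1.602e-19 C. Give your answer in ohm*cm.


Step 1: sigma = q * n * mu = 1.602e-19 * 7.52e+16 * 483 = 5.81872e+00 S/cm
Step 2: rho = 1 / sigma = 1 / 5.81872e+00 = 0.1719 ohm*cm

0.1719


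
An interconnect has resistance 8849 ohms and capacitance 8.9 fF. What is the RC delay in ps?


Step 1: tau = R * C
Step 2: tau = 8849 * 8.9 fF = 8849 * 8.9e-15 F
Step 3: tau = 7.87561e-11 s = 78.7561 ps

78.7561


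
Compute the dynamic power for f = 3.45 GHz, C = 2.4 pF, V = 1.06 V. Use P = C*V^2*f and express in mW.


Step 1: V^2 = 1.06^2 = 1.1236 V^2
Step 2: P = C*V^2*f = 2.4e-12 F * 1.1236 * 3.45e9 Hz
Step 3: P = 9.303408e-03 W
Step 4: P = 9.303 mW

9.303


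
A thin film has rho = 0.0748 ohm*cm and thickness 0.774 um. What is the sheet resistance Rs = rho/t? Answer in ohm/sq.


Step 1: Convert thickness to cm: t = 0.774 um = 7.7400e-05 cm
Step 2: Rs = rho / t = 0.0748 / 7.7400e-05
Step 3: Rs = 966.4 ohm/sq

966.4


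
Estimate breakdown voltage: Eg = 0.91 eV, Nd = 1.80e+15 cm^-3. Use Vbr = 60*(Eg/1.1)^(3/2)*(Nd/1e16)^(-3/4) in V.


Step 1: Eg/1.1 = 0.91/1.1 = 0.827273
Step 2: (Eg/1.1)^1.5 = 0.827273^1.5 = 0.752442
Step 3: (Nd/1e16)^(-0.75) = (0.18)^(-0.75) = 3.618642
Step 4: Vbr = 60 * 0.752442 * 3.618642 = 163.4 V

163.4


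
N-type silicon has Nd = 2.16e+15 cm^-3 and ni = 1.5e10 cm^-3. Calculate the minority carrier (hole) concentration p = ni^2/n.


Step 1: Since Nd >> ni, n ≈ Nd = 2.16e+15 cm^-3
Step 2: p = ni^2 / n = (1.5e10)^2 / 2.16e+15
Step 3: p = 2.25e20 / 2.16e+15 = 1.04e+05 cm^-3

1.04e+05


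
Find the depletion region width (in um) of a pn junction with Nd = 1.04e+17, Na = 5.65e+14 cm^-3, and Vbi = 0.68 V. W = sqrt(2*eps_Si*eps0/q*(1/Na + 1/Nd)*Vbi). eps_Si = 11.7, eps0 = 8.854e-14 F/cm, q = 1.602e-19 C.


Step 1: 1/Na + 1/Nd = 1/5.65e+14 + 1/1.04e+17 = 1.77953e-15
Step 2: 2*eps*eps0/q = 2*11.7*8.854e-14/1.602e-19 = 1.293281e+07
Step 3: W^2 = 1.293281e+07 * 1.77953e-15 * 0.68 = 1.56497e-08
Step 4: W = sqrt(1.56497e-08) = 1.251e-04 cm = 1.251 um

1.251


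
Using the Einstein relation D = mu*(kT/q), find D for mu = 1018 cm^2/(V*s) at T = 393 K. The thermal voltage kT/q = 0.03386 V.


Step 1: D = mu * (kT/q)
Step 2: D = 1018 * 0.03386
Step 3: D = 34.47 cm^2/s

34.47


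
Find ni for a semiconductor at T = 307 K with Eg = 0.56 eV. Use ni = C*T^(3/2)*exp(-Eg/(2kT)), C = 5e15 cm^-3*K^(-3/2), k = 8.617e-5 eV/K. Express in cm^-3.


Step 1: Compute kT = 8.617e-5 * 307 = 0.02645419 eV
Step 2: Exponent = -Eg/(2kT) = -0.56/(2*0.02645419) = -10.58433
Step 3: T^(3/2) = 307^1.5 = 5379.07
Step 4: ni = 5e15 * 5379.07 * exp(-10.58433) = 6.81e+14 cm^-3

6.81e+14


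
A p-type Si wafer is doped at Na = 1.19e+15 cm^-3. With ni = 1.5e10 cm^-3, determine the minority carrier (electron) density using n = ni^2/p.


Step 1: Majority hole concentration p ≈ Na = 1.19e+15 cm^-3
Step 2: n = ni^2 / Na = (1.5e10)^2 / 1.19e+15
Step 3: n = 1.89e+05 cm^-3

1.89e+05


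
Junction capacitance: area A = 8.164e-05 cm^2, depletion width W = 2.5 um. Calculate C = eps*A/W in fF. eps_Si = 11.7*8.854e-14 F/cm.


Step 1: eps_Si = 11.7 * 8.854e-14 = 1.035918e-12 F/cm
Step 2: W in cm = 2.5 * 1e-4 = 2.50e-04 cm
Step 3: C = 1.035918e-12 * 8.164e-05 / 2.50e-04 = 3.382894e-13 F
Step 4: C = 338.29 fF

338.29


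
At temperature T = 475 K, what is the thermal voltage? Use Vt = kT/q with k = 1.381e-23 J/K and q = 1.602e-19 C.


Step 1: kT = 1.381e-23 * 475 = 6.55975e-21 J
Step 2: Vt = kT/q = 6.55975e-21 / 1.602e-19
Step 3: Vt = 0.04095 V

0.04095


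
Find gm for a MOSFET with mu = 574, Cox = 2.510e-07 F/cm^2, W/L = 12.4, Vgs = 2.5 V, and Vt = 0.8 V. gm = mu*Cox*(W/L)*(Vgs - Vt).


Step 1: Vov = Vgs - Vt = 2.5 - 0.8 = 1.7 V
Step 2: gm = mu * Cox * (W/L) * Vov
Step 3: gm = 574 * 2.510e-07 * 12.4 * 1.7 = 3.04e-03 S

3.04e-03


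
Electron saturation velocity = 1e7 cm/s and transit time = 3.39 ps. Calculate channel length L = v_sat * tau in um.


Step 1: tau in seconds = 3.39 ps * 1e-12 = 3.3900e-12 s
Step 2: L = v_sat * tau = 1e7 * 3.3900e-12 = 3.3900e-05 cm
Step 3: L in um = 3.3900e-05 * 1e4 = 0.339 um

0.339


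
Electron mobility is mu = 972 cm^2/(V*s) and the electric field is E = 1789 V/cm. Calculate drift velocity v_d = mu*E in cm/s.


Step 1: v_d = mu * E
Step 2: v_d = 972 * 1789 = 1738908
Step 3: v_d = 1.74e+06 cm/s

1.74e+06


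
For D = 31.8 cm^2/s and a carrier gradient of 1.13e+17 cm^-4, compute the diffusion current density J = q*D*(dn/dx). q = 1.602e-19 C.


Step 1: J = q * D * (dn/dx)
Step 2: J = 1.602e-19 * 31.8 * 1.13e+17
Step 3: J = 5.76e-01 A/cm^2

5.76e-01


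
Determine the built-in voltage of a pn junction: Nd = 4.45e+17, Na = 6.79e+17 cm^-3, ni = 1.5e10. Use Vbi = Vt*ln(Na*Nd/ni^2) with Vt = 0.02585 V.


Step 1: Compute Na*Nd/ni^2 = 6.79e+17 * 4.45e+17 / (1.5e10)^2 = 1.3429e+15
Step 2: ln(1.3429e+15) = 34.8336
Step 3: Vbi = 0.02585 * 34.8336 = 0.9 V

0.9


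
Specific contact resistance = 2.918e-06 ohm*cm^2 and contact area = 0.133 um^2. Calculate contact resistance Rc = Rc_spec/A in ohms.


Step 1: Convert area to cm^2: 0.133 um^2 = 1.3300e-09 cm^2
Step 2: Rc = Rc_spec / A = 2.918e-06 / 1.3300e-09
Step 3: Rc = 2.19e+03 ohms

2.19e+03


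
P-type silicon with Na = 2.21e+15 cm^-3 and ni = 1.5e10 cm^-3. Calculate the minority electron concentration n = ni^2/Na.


Step 1: Majority hole concentration p ≈ Na = 2.21e+15 cm^-3
Step 2: n = ni^2 / Na = (1.5e10)^2 / 2.21e+15
Step 3: n = 1.02e+05 cm^-3

1.02e+05


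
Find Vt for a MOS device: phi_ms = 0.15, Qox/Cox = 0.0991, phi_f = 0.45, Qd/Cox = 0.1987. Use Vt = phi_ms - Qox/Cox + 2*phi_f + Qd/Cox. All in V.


Step 1: Vt = phi_ms - Qox/Cox + 2*phi_f + Qd/Cox
Step 2: Vt = 0.15 - 0.0991 + 2*0.45 + 0.1987
Step 3: Vt = 0.15 - 0.0991 + 0.9 + 0.1987
Step 4: Vt = 1.1496 V

1.1496


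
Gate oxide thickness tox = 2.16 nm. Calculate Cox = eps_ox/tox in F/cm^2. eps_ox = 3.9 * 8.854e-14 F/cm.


Step 1: eps_ox = 3.9 * 8.854e-14 = 3.45306e-13 F/cm
Step 2: tox in cm = 2.16 nm * 1e-7 = 2.1600e-07 cm
Step 3: Cox = 3.45306e-13 / 2.1600e-07 = 1.60e-06 F/cm^2

1.60e-06


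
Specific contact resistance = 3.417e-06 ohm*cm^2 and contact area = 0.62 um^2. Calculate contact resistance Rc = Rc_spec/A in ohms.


Step 1: Convert area to cm^2: 0.62 um^2 = 6.2000e-09 cm^2
Step 2: Rc = Rc_spec / A = 3.417e-06 / 6.2000e-09
Step 3: Rc = 5.51e+02 ohms

5.51e+02


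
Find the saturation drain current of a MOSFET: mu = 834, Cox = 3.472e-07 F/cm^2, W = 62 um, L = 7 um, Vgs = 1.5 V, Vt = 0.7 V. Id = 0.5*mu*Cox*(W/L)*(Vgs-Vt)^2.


Step 1: Overdrive voltage Vov = Vgs - Vt = 1.5 - 0.7 = 0.8 V
Step 2: W/L = 62/7 = 8.85714
Step 3: Id = 0.5 * 834 * 3.472e-07 * 8.85714 * 0.8^2
Step 4: Id = 8.21e-04 A

8.21e-04


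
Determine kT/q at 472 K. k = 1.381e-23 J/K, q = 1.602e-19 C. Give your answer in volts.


Step 1: kT = 1.381e-23 * 472 = 6.51832e-21 J
Step 2: Vt = kT/q = 6.51832e-21 / 1.602e-19
Step 3: Vt = 0.04069 V

0.04069


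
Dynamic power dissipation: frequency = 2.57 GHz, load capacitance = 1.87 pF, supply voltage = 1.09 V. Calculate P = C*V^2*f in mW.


Step 1: V^2 = 1.09^2 = 1.1881 V^2
Step 2: P = C*V^2*f = 1.87e-12 F * 1.1881 * 2.57e9 Hz
Step 3: P = 5.70988979e-03 W
Step 4: P = 5.71 mW

5.71


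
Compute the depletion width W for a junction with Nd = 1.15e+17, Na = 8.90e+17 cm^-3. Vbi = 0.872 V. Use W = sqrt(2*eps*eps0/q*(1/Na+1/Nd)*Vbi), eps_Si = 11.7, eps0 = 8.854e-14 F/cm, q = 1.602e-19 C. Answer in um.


Step 1: 1/Na + 1/Nd = 1/8.90e+17 + 1/1.15e+17 = 9.81925e-18
Step 2: 2*eps*eps0/q = 2*11.7*8.854e-14/1.602e-19 = 1.293281e+07
Step 3: W^2 = 1.293281e+07 * 9.81925e-18 * 0.872 = 1.10736e-10
Step 4: W = sqrt(1.10736e-10) = 1.052e-05 cm = 0.1052 um

0.1052


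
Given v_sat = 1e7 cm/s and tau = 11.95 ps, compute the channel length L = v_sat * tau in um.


Step 1: tau in seconds = 11.95 ps * 1e-12 = 1.1950e-11 s
Step 2: L = v_sat * tau = 1e7 * 1.1950e-11 = 1.1950e-04 cm
Step 3: L in um = 1.1950e-04 * 1e4 = 1.195 um

1.195


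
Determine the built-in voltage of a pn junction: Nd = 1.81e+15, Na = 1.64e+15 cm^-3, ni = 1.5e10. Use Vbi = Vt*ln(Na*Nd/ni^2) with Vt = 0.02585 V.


Step 1: Compute Na*Nd/ni^2 = 1.64e+15 * 1.81e+15 / (1.5e10)^2 = 1.3193e+10
Step 2: ln(1.3193e+10) = 23.3030
Step 3: Vbi = 0.02585 * 23.3030 = 0.602 V

0.602


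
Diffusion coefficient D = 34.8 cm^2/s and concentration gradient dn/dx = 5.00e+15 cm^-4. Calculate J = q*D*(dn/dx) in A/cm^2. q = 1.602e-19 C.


Step 1: J = q * D * (dn/dx)
Step 2: J = 1.602e-19 * 34.8 * 5.00e+15
Step 3: J = 2.79e-02 A/cm^2

2.79e-02


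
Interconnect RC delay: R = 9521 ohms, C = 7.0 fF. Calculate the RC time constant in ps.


Step 1: tau = R * C
Step 2: tau = 9521 * 7.0 fF = 9521 * 7.0e-15 F
Step 3: tau = 6.6647e-11 s = 66.647 ps

66.647


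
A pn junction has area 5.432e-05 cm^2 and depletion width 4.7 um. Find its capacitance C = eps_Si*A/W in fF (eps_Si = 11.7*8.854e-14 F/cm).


Step 1: eps_Si = 11.7 * 8.854e-14 = 1.035918e-12 F/cm
Step 2: W in cm = 4.7 * 1e-4 = 4.70e-04 cm
Step 3: C = 1.035918e-12 * 5.432e-05 / 4.70e-04 = 1.197257e-13 F
Step 4: C = 119.73 fF

119.73


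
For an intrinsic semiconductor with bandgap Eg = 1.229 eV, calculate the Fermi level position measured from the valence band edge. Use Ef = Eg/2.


Step 1: For an intrinsic semiconductor, the Fermi level sits at midgap.
Step 2: Ef = Eg / 2 = 1.229 / 2 = 0.6145 eV

0.6145


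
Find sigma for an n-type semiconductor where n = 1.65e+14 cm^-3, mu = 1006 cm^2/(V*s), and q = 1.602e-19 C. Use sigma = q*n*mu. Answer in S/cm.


Step 1: sigma = q * n * mu
Step 2: sigma = 1.602e-19 * 1.65e+14 * 1006
Step 3: sigma = 2.659e-02 S/cm

2.659e-02


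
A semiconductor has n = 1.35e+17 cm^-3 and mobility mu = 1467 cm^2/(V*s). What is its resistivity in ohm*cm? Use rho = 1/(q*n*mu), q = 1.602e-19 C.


Step 1: sigma = q * n * mu = 1.602e-19 * 1.35e+17 * 1467 = 3.17268e+01 S/cm
Step 2: rho = 1 / sigma = 1 / 3.17268e+01 = 0.03152 ohm*cm

0.03152


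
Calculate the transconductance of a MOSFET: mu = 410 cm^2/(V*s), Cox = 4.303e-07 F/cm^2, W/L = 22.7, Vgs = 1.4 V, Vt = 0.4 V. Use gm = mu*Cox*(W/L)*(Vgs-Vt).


Step 1: Vov = Vgs - Vt = 1.4 - 0.4 = 1.0 V
Step 2: gm = mu * Cox * (W/L) * Vov
Step 3: gm = 410 * 4.303e-07 * 22.7 * 1.0 = 4.00e-03 S

4.00e-03


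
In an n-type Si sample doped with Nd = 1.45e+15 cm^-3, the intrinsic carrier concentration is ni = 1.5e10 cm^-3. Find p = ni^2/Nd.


Step 1: Since Nd >> ni, n ≈ Nd = 1.45e+15 cm^-3
Step 2: p = ni^2 / n = (1.5e10)^2 / 1.45e+15
Step 3: p = 2.25e20 / 1.45e+15 = 1.55e+05 cm^-3

1.55e+05


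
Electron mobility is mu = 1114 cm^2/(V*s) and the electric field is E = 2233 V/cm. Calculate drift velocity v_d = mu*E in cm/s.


Step 1: v_d = mu * E
Step 2: v_d = 1114 * 2233 = 2487562
Step 3: v_d = 2.49e+06 cm/s

2.49e+06


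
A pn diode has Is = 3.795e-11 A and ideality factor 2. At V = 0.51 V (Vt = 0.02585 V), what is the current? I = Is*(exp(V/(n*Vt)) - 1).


Step 1: V/(n*Vt) = 0.51/(2*0.02585) = 9.8646
Step 2: exp(9.8646) = 1.9237e+04
Step 3: I = 3.795e-11 * (1.9237e+04 - 1) = 7.30e-07 A

7.30e-07


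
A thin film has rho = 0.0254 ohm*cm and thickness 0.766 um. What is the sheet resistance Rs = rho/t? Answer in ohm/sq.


Step 1: Convert thickness to cm: t = 0.766 um = 7.6600e-05 cm
Step 2: Rs = rho / t = 0.0254 / 7.6600e-05
Step 3: Rs = 331.6 ohm/sq

331.6


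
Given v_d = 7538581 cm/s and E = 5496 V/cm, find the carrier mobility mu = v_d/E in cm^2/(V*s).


Step 1: mu = v_d / E
Step 2: mu = 7538581 / 5496
Step 3: mu = 1371.65 cm^2/(V*s)

1371.65


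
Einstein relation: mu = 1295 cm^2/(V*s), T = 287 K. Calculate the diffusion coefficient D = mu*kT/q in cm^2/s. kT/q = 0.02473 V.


Step 1: D = mu * (kT/q)
Step 2: D = 1295 * 0.02473
Step 3: D = 32.03 cm^2/s

32.03
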